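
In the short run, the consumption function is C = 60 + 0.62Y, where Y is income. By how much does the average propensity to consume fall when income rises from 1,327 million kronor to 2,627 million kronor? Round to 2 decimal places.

ΔAPC = 0.02

At Y = 1327: C = 60 + 0.62(1327) = 882.74, APC = 882.74/1327 = 0.665
At Y = 2627: C = 1688.74, APC = 1688.74/2627 = 0.643
Fall in APC = 0.665 − 0.643 = 0.022 ≈ 0.02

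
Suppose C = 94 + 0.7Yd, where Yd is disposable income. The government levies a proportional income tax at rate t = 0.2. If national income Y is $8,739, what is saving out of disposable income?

S = 2003.36

Yd = (1 − 0.2)(8739) = 0.8(8739) = 6991.2
C = 94 + 0.7(6991.2) = 94 + 4893.84 = 4987.84
S = Yd − C = 6991.2 − 4987.84 = 2003.36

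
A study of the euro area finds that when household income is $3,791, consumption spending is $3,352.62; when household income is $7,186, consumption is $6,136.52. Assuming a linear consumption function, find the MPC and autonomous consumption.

MPC = ΔC/ΔY = (6136.52 − 3352.62)/(7186 − 3791) = 2783.9/3395 = 0.82
a = C − MPC·Y = 3352.62 − 0.82(3791) = 3352.62 − 3108.62 = 244

MPC = 0.82; a = 244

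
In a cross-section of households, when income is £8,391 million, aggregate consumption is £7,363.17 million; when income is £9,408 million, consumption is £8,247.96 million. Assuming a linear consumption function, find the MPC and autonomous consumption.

MPC = ΔC/ΔY = (8247.96 − 7363.17)/(9408 − 8391) = 884.79/1017 = 0.87
a = C − MPC·Y = 7363.17 − 0.87(8391) = 7363.17 − 7300.17 = 63

MPC = 0.87; a = 63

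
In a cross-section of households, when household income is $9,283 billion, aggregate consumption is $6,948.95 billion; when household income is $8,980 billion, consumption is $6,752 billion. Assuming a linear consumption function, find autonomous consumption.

a = 915

MPC = ΔC/ΔY = (6948.95 − 6752)/(9283 − 8980) = 196.95/303 = 0.65
a = C − MPC·Y = 6752 − 0.65(8980) = 6752 − 5837 = 915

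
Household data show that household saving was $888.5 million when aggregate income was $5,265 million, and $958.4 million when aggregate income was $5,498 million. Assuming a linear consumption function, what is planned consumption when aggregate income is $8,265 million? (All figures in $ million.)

MPS = ΔS/ΔY = (958.4 − 888.5)/(5498 − 5265) = 69.9/233 = 0.3
MPC = 1 − MPS = 0.7
Autonomous saving = 888.5 − 0.3(5265) = -691, so a = 691
C = 691 + 0.7(8265) = 691 + 5785.5 = 6476.5

C = 6476.5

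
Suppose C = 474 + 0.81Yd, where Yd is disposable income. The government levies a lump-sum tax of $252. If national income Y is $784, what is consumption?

Yd = Y − T = 784 − 252 = 532
C = 474 + 0.81(532) = 474 + 430.92 = 904.92

C = 904.92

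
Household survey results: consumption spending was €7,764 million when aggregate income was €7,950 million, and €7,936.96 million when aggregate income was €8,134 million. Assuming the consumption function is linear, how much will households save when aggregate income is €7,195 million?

MPC = (7936.96 − 7764)/(8134 − 7950) = 172.96/184 = 0.94
a = 7764 − 0.94(7950) = 7764 − 7473 = 291
C = 291 + 0.94(7195) = 7054.3
S = 7195 − 7054.3 = 140.7

S = 140.7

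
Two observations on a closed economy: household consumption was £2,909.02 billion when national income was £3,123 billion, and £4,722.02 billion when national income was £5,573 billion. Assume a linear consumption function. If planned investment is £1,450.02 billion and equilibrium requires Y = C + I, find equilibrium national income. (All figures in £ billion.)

MPC = (4722.02 − 2909.02)/(5573 − 3123) = 1813/2450 = 0.74
a = 2909.02 − 0.74(3123) = 598
Equilibrium: Y = 598 + 0.74Y + 1450.02
0.26Y = 2048.02, so Y = 2048.02/0.26 = 7877

Y = 7877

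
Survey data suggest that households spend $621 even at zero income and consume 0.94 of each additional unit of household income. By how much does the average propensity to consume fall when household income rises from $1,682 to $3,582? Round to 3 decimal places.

At Y = 1682: C = 621 + 0.94(1682) = 2202.08, APC = 2202.08/1682 = 1.3092
At Y = 3582: C = 3988.08, APC = 3988.08/3582 = 1.1134
Fall in APC = 1.3092 − 1.1134 = 0.1958 ≈ 0.196

ΔAPC = 0.196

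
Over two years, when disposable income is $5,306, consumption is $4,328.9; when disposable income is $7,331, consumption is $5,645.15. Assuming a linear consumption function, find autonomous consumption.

MPC = ΔC/ΔY = (5645.15 − 4328.9)/(7331 − 5306) = 1316.25/2025 = 0.65
a = C − MPC·Y = 4328.9 − 0.65(5306) = 4328.9 − 3448.9 = 880

a = 880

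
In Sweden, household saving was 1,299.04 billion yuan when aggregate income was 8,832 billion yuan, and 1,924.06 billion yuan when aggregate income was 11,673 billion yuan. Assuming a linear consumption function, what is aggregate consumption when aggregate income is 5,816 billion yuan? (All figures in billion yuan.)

C = 5180.48

MPS = ΔS/ΔY = (1924.06 − 1299.04)/(11673 − 8832) = 625.02/2841 = 0.22
MPC = 1 − MPS = 0.78
Autonomous saving = 1299.04 − 0.22(8832) = -644, so a = 644
C = 644 + 0.78(5816) = 644 + 4536.48 = 5180.48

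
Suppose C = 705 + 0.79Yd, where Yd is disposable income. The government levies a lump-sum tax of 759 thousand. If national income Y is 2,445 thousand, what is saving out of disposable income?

S = -350.94

Yd = Y − T = 2445 − 759 = 1686
C = 705 + 0.79(1686) = 705 + 1331.94 = 2036.94
S = Yd − C = 1686 − 2036.94 = -350.94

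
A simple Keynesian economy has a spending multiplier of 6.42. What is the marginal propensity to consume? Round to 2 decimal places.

k = 1/(1 − MPC), so 1 − MPC = 1/k = 1/6.42 = 0.1558
MPC = 1 − 0.1558 = 0.84

MPC = 0.84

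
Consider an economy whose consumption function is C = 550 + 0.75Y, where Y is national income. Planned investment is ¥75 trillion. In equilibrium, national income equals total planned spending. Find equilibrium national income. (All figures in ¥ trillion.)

Y = C + I = 550 + 0.75Y + 75
Y − 0.75Y = 625
0.25Y = 625, so Y = 625/0.25 = 2500

Y = 2500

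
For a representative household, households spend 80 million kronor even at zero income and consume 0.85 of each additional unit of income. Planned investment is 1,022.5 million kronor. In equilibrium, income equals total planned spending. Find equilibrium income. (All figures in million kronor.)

Y = C + I = 80 + 0.85Y + 1022.5
Y − 0.85Y = 1102.5
0.15Y = 1102.5, so Y = 1102.5/0.15 = 7350

Y = 7350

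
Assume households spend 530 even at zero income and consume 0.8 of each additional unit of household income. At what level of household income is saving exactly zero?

At break-even, C = Y: 530 + 0.8Y = Y
0.2Y = 530, so Y = 530/0.2 = 2650

Y = 2650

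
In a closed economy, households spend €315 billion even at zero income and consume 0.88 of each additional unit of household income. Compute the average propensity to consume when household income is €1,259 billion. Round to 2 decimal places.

C = 315 + 0.88(1259) = 1422.92
APC = C/Y = 1422.92/1259 = 1.13

APC = 1.13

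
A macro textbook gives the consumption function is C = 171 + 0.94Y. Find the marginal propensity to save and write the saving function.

MPS = 0.06; S = -171 + 0.06Y

MPS = 1 − MPC = 1 − 0.94 = 0.06
S = Y − C = -171 + 0.06Y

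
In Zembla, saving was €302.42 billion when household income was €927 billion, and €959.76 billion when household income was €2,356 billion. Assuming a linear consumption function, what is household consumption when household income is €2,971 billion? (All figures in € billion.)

C = 1728.34

MPS = ΔS/ΔY = (959.76 − 302.42)/(2356 − 927) = 657.34/1429 = 0.46
MPC = 1 − MPS = 0.54
Autonomous saving = 302.42 − 0.46(927) = -124, so a = 124
C = 124 + 0.54(2971) = 124 + 1604.34 = 1728.34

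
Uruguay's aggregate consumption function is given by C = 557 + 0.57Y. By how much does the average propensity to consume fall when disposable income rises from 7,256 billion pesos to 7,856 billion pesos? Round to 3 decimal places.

ΔAPC = 0.006

At Y = 7256: C = 557 + 0.57(7256) = 4692.92, APC = 4692.92/7256 = 0.6468
At Y = 7856: C = 5034.92, APC = 5034.92/7856 = 0.6409
Fall in APC = 0.6468 − 0.6409 = 0.0059 ≈ 0.006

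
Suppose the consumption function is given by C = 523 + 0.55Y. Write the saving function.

S = -523 + 0.45Y

S = Y − C = Y − (523 + 0.55Y) = -523 + (1 − 0.55)Y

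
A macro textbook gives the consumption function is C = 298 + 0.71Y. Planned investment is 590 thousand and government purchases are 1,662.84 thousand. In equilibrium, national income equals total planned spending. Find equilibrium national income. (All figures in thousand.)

Y = C + I + G = 298 + 0.71Y + 590 + 1662.84
Y − 0.71Y = 2550.84
0.29Y = 2550.84, so Y = 2550.84/0.29 = 8796

Y = 8796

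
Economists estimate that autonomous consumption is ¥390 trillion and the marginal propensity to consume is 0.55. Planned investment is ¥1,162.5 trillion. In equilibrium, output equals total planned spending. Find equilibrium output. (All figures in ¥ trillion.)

Y = 3450

Y = C + I = 390 + 0.55Y + 1162.5
Y − 0.55Y = 1552.5
0.45Y = 1552.5, so Y = 1552.5/0.45 = 3450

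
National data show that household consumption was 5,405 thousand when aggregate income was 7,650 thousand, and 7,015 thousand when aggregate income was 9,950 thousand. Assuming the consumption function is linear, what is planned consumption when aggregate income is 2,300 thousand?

C = 1660

MPC = (7015 − 5405)/(9950 − 7650) = 1610/2300 = 0.7
a = 5405 − 0.7(7650) = 5405 − 5355 = 50
C = 50 + 0.7(2300) = 50 + 1610 = 1660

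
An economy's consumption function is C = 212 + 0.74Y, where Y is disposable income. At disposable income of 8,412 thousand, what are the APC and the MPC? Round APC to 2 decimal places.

MPC = 0.74 (the slope of the consumption function)
C = 212 + 0.74(8412) = 6436.88, so APC = 6436.88/8412 = 0.77

APC = 0.77; MPC = 0.74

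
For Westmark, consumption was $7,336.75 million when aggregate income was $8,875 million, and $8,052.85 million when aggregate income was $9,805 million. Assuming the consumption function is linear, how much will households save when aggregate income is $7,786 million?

MPC = (8052.85 − 7336.75)/(9805 − 8875) = 716.1/930 = 0.77
a = 7336.75 − 0.77(8875) = 7336.75 − 6833.75 = 503
C = 503 + 0.77(7786) = 6498.22
S = 7786 − 6498.22 = 1287.78

S = 1287.78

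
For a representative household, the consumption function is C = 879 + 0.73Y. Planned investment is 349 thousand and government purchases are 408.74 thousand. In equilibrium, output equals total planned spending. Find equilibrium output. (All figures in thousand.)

Y = 6062

Y = C + I + G = 879 + 0.73Y + 349 + 408.74
Y − 0.73Y = 1636.74
0.27Y = 1636.74, so Y = 1636.74/0.27 = 6062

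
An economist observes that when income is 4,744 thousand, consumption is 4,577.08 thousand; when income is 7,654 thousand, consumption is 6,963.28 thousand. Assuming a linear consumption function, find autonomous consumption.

MPC = ΔC/ΔY = (6963.28 − 4577.08)/(7654 − 4744) = 2386.2/2910 = 0.82
a = C − MPC·Y = 4577.08 − 0.82(4744) = 4577.08 − 3890.08 = 687

a = 687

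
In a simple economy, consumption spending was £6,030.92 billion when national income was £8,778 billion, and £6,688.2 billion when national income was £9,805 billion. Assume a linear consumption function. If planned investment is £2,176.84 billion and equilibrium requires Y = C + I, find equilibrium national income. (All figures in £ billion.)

MPC = (6688.2 − 6030.92)/(9805 − 8778) = 657.28/1027 = 0.64
a = 6030.92 − 0.64(8778) = 413
Equilibrium: Y = 413 + 0.64Y + 2176.84
0.36Y = 2589.84, so Y = 2589.84/0.36 = 7194

Y = 7194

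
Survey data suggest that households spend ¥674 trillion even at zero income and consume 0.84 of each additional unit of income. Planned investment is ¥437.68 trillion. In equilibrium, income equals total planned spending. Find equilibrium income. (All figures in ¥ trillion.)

Y = 6948

Y = C + I = 674 + 0.84Y + 437.68
Y − 0.84Y = 1111.68
0.16Y = 1111.68, so Y = 1111.68/0.16 = 6948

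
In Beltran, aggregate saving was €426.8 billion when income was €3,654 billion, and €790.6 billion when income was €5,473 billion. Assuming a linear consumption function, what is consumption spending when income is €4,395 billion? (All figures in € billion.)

C = 3820

MPS = ΔS/ΔY = (790.6 − 426.8)/(5473 − 3654) = 363.8/1819 = 0.2
MPC = 1 − MPS = 0.8
Autonomous saving = 426.8 − 0.2(3654) = -304, so a = 304
C = 304 + 0.8(4395) = 304 + 3516 = 3820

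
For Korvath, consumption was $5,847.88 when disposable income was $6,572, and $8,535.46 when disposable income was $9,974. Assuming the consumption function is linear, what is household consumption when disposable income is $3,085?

C = 3093.15

MPC = (8535.46 − 5847.88)/(9974 − 6572) = 2687.58/3402 = 0.79
a = 5847.88 − 0.79(6572) = 5847.88 − 5191.88 = 656
C = 656 + 0.79(3085) = 656 + 2437.15 = 3093.15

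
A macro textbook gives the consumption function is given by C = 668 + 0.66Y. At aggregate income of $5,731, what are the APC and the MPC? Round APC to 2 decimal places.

MPC = 0.66 (the slope of the consumption function)
C = 668 + 0.66(5731) = 4450.46, so APC = 4450.46/5731 = 0.78

APC = 0.78; MPC = 0.66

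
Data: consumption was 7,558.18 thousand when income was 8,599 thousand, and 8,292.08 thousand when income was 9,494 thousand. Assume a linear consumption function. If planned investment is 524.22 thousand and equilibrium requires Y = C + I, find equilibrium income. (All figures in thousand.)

MPC = (8292.08 − 7558.18)/(9494 − 8599) = 733.9/895 = 0.82
a = 7558.18 − 0.82(8599) = 507
Equilibrium: Y = 507 + 0.82Y + 524.22
0.18Y = 1031.22, so Y = 1031.22/0.18 = 5729

Y = 5729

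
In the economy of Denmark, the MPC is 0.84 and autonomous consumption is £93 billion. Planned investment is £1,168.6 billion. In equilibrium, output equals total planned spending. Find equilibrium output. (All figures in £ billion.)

Y = 7885

Y = C + I = 93 + 0.84Y + 1168.6
Y − 0.84Y = 1261.6
0.16Y = 1261.6, so Y = 1261.6/0.16 = 7885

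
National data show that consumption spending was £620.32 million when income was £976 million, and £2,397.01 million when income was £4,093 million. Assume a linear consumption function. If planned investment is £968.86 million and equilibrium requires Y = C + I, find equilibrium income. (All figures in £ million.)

MPC = (2397.01 − 620.32)/(4093 − 976) = 1776.69/3117 = 0.57
a = 620.32 − 0.57(976) = 64
Equilibrium: Y = 64 + 0.57Y + 968.86
0.43Y = 1032.86, so Y = 1032.86/0.43 = 2402

Y = 2402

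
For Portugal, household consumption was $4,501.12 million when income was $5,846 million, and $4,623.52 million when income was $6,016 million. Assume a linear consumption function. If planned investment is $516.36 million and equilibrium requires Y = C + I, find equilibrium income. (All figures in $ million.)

MPC = (4623.52 − 4501.12)/(6016 − 5846) = 122.4/170 = 0.72
a = 4501.12 − 0.72(5846) = 292
Equilibrium: Y = 292 + 0.72Y + 516.36
0.28Y = 808.36, so Y = 808.36/0.28 = 2887

Y = 2887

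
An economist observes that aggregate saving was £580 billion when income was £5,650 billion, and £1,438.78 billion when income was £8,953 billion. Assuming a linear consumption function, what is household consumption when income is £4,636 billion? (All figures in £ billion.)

MPS = ΔS/ΔY = (1438.78 − 580)/(8953 − 5650) = 858.78/3303 = 0.26
MPC = 1 − MPS = 0.74
Autonomous saving = 580 − 0.26(5650) = -889, so a = 889
C = 889 + 0.74(4636) = 889 + 3430.64 = 4319.64

C = 4319.64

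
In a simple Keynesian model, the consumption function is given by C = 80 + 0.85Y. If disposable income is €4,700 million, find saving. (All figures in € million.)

C = 80 + 0.85(4700) = 80 + 3995 = 4075
S = Y − C = 4700 − 4075 = 625

S = 625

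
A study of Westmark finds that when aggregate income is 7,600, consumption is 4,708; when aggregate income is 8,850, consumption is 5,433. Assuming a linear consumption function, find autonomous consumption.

MPC = ΔC/ΔY = (5433 − 4708)/(8850 − 7600) = 725/1250 = 0.58
a = C − MPC·Y = 4708 − 0.58(7600) = 4708 − 4408 = 300

a = 300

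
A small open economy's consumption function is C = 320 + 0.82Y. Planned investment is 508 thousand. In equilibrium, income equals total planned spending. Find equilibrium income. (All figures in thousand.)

Y = C + I = 320 + 0.82Y + 508
Y − 0.82Y = 828
0.18Y = 828, so Y = 828/0.18 = 4600

Y = 4600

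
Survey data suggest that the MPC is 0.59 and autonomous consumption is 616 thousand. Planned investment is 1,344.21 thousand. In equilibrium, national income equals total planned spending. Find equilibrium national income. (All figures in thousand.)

Y = C + I = 616 + 0.59Y + 1344.21
Y − 0.59Y = 1960.21
0.41Y = 1960.21, so Y = 1960.21/0.41 = 4781

Y = 4781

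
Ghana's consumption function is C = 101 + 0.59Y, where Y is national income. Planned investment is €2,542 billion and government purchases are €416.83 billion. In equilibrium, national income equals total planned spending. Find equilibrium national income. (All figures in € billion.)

Y = 7463

Y = C + I + G = 101 + 0.59Y + 2542 + 416.83
Y − 0.59Y = 3059.83
0.41Y = 3059.83, so Y = 3059.83/0.41 = 7463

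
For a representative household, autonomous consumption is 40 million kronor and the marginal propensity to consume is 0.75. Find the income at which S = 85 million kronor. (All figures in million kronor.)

Y = 500

S = Y − C = -40 + 0.25Y
-40 + 0.25Y = 85, so 0.25Y = 125 and Y = 500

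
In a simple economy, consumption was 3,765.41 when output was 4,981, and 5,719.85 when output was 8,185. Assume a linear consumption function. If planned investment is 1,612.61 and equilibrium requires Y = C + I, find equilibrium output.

MPC = (5719.85 − 3765.41)/(8185 − 4981) = 1954.44/3204 = 0.61
a = 3765.41 − 0.61(4981) = 727
Equilibrium: Y = 727 + 0.61Y + 1612.61
0.39Y = 2339.61, so Y = 2339.61/0.39 = 5999

Y = 5999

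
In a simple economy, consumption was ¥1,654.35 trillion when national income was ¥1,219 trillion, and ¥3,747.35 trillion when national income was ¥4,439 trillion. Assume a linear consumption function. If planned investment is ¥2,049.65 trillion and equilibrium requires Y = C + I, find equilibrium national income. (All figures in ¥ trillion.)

MPC = (3747.35 − 1654.35)/(4439 − 1219) = 2093/3220 = 0.65
a = 1654.35 − 0.65(1219) = 862
Equilibrium: Y = 862 + 0.65Y + 2049.65
0.35Y = 2911.65, so Y = 2911.65/0.35 = 8319

Y = 8319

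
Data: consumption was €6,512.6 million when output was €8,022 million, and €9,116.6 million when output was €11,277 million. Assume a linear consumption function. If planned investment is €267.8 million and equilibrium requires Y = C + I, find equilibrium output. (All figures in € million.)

MPC = (9116.6 − 6512.6)/(11277 − 8022) = 2604/3255 = 0.8
a = 6512.6 − 0.8(8022) = 95
Equilibrium: Y = 95 + 0.8Y + 267.8
0.2Y = 362.8, so Y = 362.8/0.2 = 1814

Y = 1814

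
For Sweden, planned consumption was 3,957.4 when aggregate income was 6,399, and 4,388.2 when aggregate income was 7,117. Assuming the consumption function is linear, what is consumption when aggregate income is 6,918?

C = 4268.8

MPC = (4388.2 − 3957.4)/(7117 − 6399) = 430.8/718 = 0.6
a = 3957.4 − 0.6(6399) = 3957.4 − 3839.4 = 118
C = 118 + 0.6(6918) = 118 + 4150.8 = 4268.8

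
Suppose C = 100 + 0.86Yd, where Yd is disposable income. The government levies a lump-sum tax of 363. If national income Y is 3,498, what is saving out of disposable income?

S = 338.9

Yd = Y − T = 3498 − 363 = 3135
C = 100 + 0.86(3135) = 100 + 2696.1 = 2796.1
S = Yd − C = 3135 − 2796.1 = 338.9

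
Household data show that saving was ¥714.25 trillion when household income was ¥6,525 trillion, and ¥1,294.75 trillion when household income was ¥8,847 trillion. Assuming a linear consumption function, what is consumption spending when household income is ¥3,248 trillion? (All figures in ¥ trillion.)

C = 3353

MPS = ΔS/ΔY = (1294.75 − 714.25)/(8847 − 6525) = 580.5/2322 = 0.25
MPC = 1 − MPS = 0.75
Autonomous saving = 714.25 − 0.25(6525) = -917, so a = 917
C = 917 + 0.75(3248) = 917 + 2436 = 3353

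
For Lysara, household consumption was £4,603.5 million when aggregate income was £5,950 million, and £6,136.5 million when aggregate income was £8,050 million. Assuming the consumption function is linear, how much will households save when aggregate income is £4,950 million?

MPC = (6136.5 − 4603.5)/(8050 − 5950) = 1533/2100 = 0.73
a = 4603.5 − 0.73(5950) = 4603.5 − 4343.5 = 260
C = 260 + 0.73(4950) = 3873.5
S = 4950 − 3873.5 = 1076.5

S = 1076.5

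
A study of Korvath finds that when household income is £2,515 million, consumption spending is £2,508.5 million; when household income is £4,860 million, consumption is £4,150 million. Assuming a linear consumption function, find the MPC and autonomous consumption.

MPC = ΔC/ΔY = (4150 − 2508.5)/(4860 − 2515) = 1641.5/2345 = 0.7
a = C − MPC·Y = 2508.5 − 0.7(2515) = 2508.5 − 1760.5 = 748

MPC = 0.7; a = 748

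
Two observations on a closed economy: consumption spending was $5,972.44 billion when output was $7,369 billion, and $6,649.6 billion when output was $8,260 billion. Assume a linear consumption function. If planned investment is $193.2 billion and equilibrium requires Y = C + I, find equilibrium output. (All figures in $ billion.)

MPC = (6649.6 − 5972.44)/(8260 − 7369) = 677.16/891 = 0.76
a = 5972.44 − 0.76(7369) = 372
Equilibrium: Y = 372 + 0.76Y + 193.2
0.24Y = 565.2, so Y = 565.2/0.24 = 2355

Y = 2355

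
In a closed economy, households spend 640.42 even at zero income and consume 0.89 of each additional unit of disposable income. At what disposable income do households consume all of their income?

At break-even, C = Y: 640.42 + 0.89Y = Y
0.11Y = 640.42, so Y = 640.42/0.11 = 5822

Y = 5822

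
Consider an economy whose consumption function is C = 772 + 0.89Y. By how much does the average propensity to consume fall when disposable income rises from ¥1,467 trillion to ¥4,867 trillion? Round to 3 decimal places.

At Y = 1467: C = 772 + 0.89(1467) = 2077.63, APC = 2077.63/1467 = 1.4162
At Y = 4867: C = 5103.63, APC = 5103.63/4867 = 1.0486
Fall in APC = 1.4162 − 1.0486 = 0.3676 ≈ 0.368

ΔAPC = 0.368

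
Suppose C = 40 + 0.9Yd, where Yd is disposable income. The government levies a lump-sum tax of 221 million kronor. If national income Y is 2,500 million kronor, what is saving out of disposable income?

S = 187.9

Yd = Y − T = 2500 − 221 = 2279
C = 40 + 0.9(2279) = 40 + 2051.1 = 2091.1
S = Yd − C = 2279 − 2091.1 = 187.9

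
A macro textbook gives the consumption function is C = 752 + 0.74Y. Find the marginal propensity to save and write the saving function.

MPS = 0.26; S = -752 + 0.26Y

MPS = 1 − MPC = 1 − 0.74 = 0.26
S = Y − C = -752 + 0.26Y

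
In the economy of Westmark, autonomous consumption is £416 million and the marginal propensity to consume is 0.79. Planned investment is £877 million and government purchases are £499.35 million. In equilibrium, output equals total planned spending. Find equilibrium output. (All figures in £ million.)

Y = 8535

Y = C + I + G = 416 + 0.79Y + 877 + 499.35
Y − 0.79Y = 1792.35
0.21Y = 1792.35, so Y = 1792.35/0.21 = 8535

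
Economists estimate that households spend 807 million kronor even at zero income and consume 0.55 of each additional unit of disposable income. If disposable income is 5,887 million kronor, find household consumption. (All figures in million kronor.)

C = 807 + 0.55(5887) = 807 + 3237.85 = 4044.85

C = 4044.85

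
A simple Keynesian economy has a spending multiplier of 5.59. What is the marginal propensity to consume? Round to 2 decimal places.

k = 1/(1 − MPC), so 1 − MPC = 1/k = 1/5.59 = 0.1789
MPC = 1 − 0.1789 = 0.82

MPC = 0.82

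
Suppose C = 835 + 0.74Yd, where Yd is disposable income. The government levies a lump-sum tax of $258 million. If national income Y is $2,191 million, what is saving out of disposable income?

S = -332.42

Yd = Y − T = 2191 − 258 = 1933
C = 835 + 0.74(1933) = 835 + 1430.42 = 2265.42
S = Yd − C = 1933 − 2265.42 = -332.42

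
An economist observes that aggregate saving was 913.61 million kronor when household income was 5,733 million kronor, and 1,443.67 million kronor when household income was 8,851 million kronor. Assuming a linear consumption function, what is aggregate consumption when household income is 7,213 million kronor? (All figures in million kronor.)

MPS = ΔS/ΔY = (1443.67 − 913.61)/(8851 − 5733) = 530.06/3118 = 0.17
MPC = 1 − MPS = 0.83
Autonomous saving = 913.61 − 0.17(5733) = -61, so a = 61
C = 61 + 0.83(7213) = 61 + 5986.79 = 6047.79

C = 6047.79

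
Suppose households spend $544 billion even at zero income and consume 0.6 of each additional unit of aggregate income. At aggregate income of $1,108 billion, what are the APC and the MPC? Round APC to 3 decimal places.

MPC = 0.6 (the slope of the consumption function)
C = 544 + 0.6(1108) = 1208.8, so APC = 1208.8/1108 = 1.091

APC = 1.091; MPC = 0.6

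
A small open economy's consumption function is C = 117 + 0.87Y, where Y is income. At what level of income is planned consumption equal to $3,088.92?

117 + 0.87Y = 3088.92
0.87Y = 2971.92, so Y = 2971.92/0.87 = 3416

Y = 3416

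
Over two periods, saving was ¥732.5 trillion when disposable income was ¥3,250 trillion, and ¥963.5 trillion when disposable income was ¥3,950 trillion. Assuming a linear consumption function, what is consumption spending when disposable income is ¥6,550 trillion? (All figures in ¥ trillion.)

C = 4728.5

MPS = ΔS/ΔY = (963.5 − 732.5)/(3950 − 3250) = 231/700 = 0.33
MPC = 1 − MPS = 0.67
Autonomous saving = 732.5 − 0.33(3250) = -340, so a = 340
C = 340 + 0.67(6550) = 340 + 4388.5 = 4728.5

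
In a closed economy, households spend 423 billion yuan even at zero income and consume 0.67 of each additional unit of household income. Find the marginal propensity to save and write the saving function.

MPS = 0.33; S = -423 + 0.33Y

MPS = 1 − MPC = 1 − 0.67 = 0.33
S = Y − C = -423 + 0.33Y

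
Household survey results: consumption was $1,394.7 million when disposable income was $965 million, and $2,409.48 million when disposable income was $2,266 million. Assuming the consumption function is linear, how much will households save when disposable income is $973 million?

MPC = (2409.48 − 1394.7)/(2266 − 965) = 1014.78/1301 = 0.78
a = 1394.7 − 0.78(965) = 1394.7 − 752.7 = 642
C = 642 + 0.78(973) = 1400.94
S = 973 − 1400.94 = -427.94

S = -427.94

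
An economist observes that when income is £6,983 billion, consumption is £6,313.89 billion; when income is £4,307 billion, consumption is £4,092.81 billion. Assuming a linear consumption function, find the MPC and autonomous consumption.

MPC = ΔC/ΔY = (6313.89 − 4092.81)/(6983 − 4307) = 2221.08/2676 = 0.83
a = C − MPC·Y = 4092.81 − 0.83(4307) = 4092.81 − 3574.81 = 518

MPC = 0.83; a = 518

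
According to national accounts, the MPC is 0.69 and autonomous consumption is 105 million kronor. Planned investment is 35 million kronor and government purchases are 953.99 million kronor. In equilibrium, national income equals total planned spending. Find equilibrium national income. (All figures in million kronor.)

Y = 3529

Y = C + I + G = 105 + 0.69Y + 35 + 953.99
Y − 0.69Y = 1093.99
0.31Y = 1093.99, so Y = 1093.99/0.31 = 3529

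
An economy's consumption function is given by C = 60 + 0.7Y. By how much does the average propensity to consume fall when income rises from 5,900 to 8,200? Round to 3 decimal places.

ΔAPC = 0.003

At Y = 5900: C = 60 + 0.7(5900) = 4190, APC = 4190/5900 = 0.7102
At Y = 8200: C = 5800, APC = 5800/8200 = 0.7073
Fall in APC = 0.7102 − 0.7073 = 0.0029 ≈ 0.003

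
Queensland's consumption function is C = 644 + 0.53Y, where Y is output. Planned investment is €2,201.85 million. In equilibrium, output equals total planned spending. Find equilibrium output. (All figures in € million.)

Y = C + I = 644 + 0.53Y + 2201.85
Y − 0.53Y = 2845.85
0.47Y = 2845.85, so Y = 2845.85/0.47 = 6055

Y = 6055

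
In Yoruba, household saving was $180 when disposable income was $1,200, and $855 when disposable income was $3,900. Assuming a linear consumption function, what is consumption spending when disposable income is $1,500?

C = 1245

MPS = ΔS/ΔY = (855 − 180)/(3900 − 1200) = 675/2700 = 0.25
MPC = 1 − MPS = 0.75
Autonomous saving = 180 − 0.25(1200) = -120, so a = 120
C = 120 + 0.75(1500) = 120 + 1125 = 1245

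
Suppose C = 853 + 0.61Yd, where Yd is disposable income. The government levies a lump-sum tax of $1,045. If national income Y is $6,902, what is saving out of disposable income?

Yd = Y − T = 6902 − 1045 = 5857
C = 853 + 0.61(5857) = 853 + 3572.77 = 4425.77
S = Yd − C = 5857 − 4425.77 = 1431.23

S = 1431.23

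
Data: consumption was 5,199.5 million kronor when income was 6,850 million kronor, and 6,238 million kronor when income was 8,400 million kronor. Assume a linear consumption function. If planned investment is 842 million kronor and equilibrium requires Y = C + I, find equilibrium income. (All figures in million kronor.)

Y = 4400

MPC = (6238 − 5199.5)/(8400 − 6850) = 1038.5/1550 = 0.67
a = 5199.5 − 0.67(6850) = 610
Equilibrium: Y = 610 + 0.67Y + 842
0.33Y = 1452, so Y = 1452/0.33 = 4400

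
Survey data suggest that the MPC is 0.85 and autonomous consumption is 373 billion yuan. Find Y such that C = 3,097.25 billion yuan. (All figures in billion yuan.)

Y = 3205

373 + 0.85Y = 3097.25
0.85Y = 2724.25, so Y = 2724.25/0.85 = 3205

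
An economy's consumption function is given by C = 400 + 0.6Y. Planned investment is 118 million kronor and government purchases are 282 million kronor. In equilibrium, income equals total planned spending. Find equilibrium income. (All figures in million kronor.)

Y = C + I + G = 400 + 0.6Y + 118 + 282
Y − 0.6Y = 800
0.4Y = 800, so Y = 800/0.4 = 2000

Y = 2000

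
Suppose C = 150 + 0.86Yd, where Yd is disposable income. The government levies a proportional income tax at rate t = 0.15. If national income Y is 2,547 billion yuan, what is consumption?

Yd = (1 − 0.15)(2547) = 0.85(2547) = 2164.95
C = 150 + 0.86(2164.95) = 150 + 1861.857 = 2011.857

C = 2011.857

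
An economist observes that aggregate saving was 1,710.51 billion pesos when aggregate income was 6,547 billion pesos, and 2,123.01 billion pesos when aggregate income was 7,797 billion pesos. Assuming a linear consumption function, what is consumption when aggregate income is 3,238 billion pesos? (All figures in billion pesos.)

C = 2619.46

MPS = ΔS/ΔY = (2123.01 − 1710.51)/(7797 − 6547) = 412.5/1250 = 0.33
MPC = 1 − MPS = 0.67
Autonomous saving = 1710.51 − 0.33(6547) = -450, so a = 450
C = 450 + 0.67(3238) = 450 + 2169.46 = 2619.46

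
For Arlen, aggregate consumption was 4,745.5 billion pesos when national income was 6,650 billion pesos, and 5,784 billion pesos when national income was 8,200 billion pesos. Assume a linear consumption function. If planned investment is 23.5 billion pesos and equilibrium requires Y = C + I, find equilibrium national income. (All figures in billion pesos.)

Y = 950

MPC = (5784 − 4745.5)/(8200 − 6650) = 1038.5/1550 = 0.67
a = 4745.5 − 0.67(6650) = 290
Equilibrium: Y = 290 + 0.67Y + 23.5
0.33Y = 313.5, so Y = 313.5/0.33 = 950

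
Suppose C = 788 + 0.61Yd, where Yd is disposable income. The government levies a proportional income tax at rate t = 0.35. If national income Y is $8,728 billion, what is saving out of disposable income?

S = 1424.548

Yd = (1 − 0.35)(8728) = 0.65(8728) = 5673.2
C = 788 + 0.61(5673.2) = 788 + 3460.652 = 4248.652
S = Yd − C = 5673.2 − 4248.652 = 1424.548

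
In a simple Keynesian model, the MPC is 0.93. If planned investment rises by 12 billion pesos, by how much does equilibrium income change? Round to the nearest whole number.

ΔY ≈ 171

The multiplier is 1/(1 − MPC) = 1/0.07.
ΔY = 12/0.07 = 171.43 ≈ 171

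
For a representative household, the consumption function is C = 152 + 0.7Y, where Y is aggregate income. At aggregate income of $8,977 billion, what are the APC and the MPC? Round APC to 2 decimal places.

MPC = 0.7 (the slope of the consumption function)
C = 152 + 0.7(8977) = 6435.9, so APC = 6435.9/8977 = 0.72

APC = 0.72; MPC = 0.7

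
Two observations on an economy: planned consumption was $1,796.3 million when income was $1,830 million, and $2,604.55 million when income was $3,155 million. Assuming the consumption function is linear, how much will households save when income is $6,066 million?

S = 1685.74

MPC = (2604.55 − 1796.3)/(3155 − 1830) = 808.25/1325 = 0.61
a = 1796.3 − 0.61(1830) = 1796.3 − 1116.3 = 680
C = 680 + 0.61(6066) = 4380.26
S = 6066 − 4380.26 = 1685.74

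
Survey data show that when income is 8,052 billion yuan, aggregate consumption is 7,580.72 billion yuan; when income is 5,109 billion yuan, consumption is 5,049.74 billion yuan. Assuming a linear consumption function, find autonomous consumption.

a = 656

MPC = ΔC/ΔY = (7580.72 − 5049.74)/(8052 − 5109) = 2530.98/2943 = 0.86
a = C − MPC·Y = 5049.74 − 0.86(5109) = 5049.74 − 4393.74 = 656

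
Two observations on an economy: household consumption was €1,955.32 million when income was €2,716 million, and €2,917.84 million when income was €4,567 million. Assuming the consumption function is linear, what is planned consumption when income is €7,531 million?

C = 4459.12

MPC = (2917.84 − 1955.32)/(4567 − 2716) = 962.52/1851 = 0.52
a = 1955.32 − 0.52(2716) = 1955.32 − 1412.32 = 543
C = 543 + 0.52(7531) = 543 + 3916.12 = 4459.12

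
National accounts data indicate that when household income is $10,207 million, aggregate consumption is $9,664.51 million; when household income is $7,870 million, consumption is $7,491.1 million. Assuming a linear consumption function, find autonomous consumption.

a = 172

MPC = ΔC/ΔY = (9664.51 − 7491.1)/(10207 − 7870) = 2173.41/2337 = 0.93
a = C − MPC·Y = 7491.1 − 0.93(7870) = 7491.1 − 7319.1 = 172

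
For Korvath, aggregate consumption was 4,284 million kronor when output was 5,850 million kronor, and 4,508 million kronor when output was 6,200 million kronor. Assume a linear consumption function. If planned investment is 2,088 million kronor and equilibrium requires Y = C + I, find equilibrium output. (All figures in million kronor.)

Y = 7300

MPC = (4508 − 4284)/(6200 − 5850) = 224/350 = 0.64
a = 4284 − 0.64(5850) = 540
Equilibrium: Y = 540 + 0.64Y + 2088
0.36Y = 2628, so Y = 2628/0.36 = 7300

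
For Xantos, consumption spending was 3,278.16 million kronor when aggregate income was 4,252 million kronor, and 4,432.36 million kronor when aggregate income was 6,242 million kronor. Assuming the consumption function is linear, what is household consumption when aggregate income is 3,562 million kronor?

C = 2877.96

MPC = (4432.36 − 3278.16)/(6242 − 4252) = 1154.2/1990 = 0.58
a = 3278.16 − 0.58(4252) = 3278.16 − 2466.16 = 812
C = 812 + 0.58(3562) = 812 + 2065.96 = 2877.96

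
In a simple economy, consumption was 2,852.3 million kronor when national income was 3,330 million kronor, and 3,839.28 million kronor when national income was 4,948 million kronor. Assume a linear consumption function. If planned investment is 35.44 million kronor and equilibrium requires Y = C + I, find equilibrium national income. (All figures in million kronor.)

MPC = (3839.28 − 2852.3)/(4948 − 3330) = 986.98/1618 = 0.61
a = 2852.3 − 0.61(3330) = 821
Equilibrium: Y = 821 + 0.61Y + 35.44
0.39Y = 856.44, so Y = 856.44/0.39 = 2196

Y = 2196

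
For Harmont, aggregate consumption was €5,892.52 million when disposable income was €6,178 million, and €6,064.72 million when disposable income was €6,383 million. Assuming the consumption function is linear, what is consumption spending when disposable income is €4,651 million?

C = 4609.84

MPC = (6064.72 − 5892.52)/(6383 − 6178) = 172.2/205 = 0.84
a = 5892.52 − 0.84(6178) = 5892.52 − 5189.52 = 703
C = 703 + 0.84(4651) = 703 + 3906.84 = 4609.84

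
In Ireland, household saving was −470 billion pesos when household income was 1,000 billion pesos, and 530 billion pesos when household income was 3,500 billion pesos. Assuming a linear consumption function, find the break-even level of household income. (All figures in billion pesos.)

MPS = ΔS/ΔY = (530 − (-470))/(3500 − 1000) = 1000/2500 = 0.4
MPC = 1 − MPS = 0.6
From S(1000) = -470: −a + 0.4(1000) = -470, so a = 400 − (-470) = 870
Break-even (S = 0): Y = a/MPS = 870/0.4 = 2175

Y = 2175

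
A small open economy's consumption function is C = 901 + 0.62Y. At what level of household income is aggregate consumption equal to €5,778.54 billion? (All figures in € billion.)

901 + 0.62Y = 5778.54
0.62Y = 4877.54, so Y = 4877.54/0.62 = 7867

Y = 7867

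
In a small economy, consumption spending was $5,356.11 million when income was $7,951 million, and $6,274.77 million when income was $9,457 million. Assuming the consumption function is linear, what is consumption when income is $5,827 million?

MPC = (6274.77 − 5356.11)/(9457 − 7951) = 918.66/1506 = 0.61
a = 5356.11 − 0.61(7951) = 5356.11 − 4850.11 = 506
C = 506 + 0.61(5827) = 506 + 3554.47 = 4060.47

C = 4060.47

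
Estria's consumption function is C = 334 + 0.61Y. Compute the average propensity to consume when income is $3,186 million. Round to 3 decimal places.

C = 334 + 0.61(3186) = 2277.46
APC = C/Y = 2277.46/3186 = 0.715

APC = 0.715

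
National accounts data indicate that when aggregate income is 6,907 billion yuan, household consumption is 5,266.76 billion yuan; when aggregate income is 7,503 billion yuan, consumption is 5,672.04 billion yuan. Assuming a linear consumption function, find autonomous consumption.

a = 570

MPC = ΔC/ΔY = (5672.04 − 5266.76)/(7503 − 6907) = 405.28/596 = 0.68
a = C − MPC·Y = 5266.76 − 0.68(6907) = 5266.76 − 4696.76 = 570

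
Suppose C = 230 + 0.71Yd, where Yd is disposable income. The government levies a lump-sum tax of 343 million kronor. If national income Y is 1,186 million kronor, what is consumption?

C = 828.53

Yd = Y − T = 1186 − 343 = 843
C = 230 + 0.71(843) = 230 + 598.53 = 828.53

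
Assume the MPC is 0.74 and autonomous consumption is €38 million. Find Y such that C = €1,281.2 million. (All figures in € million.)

38 + 0.74Y = 1281.2
0.74Y = 1243.2, so Y = 1243.2/0.74 = 1680

Y = 1680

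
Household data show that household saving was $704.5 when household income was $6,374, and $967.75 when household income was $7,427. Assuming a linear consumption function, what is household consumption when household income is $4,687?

MPS = ΔS/ΔY = (967.75 − 704.5)/(7427 − 6374) = 263.25/1053 = 0.25
MPC = 1 − MPS = 0.75
Autonomous saving = 704.5 − 0.25(6374) = -889, so a = 889
C = 889 + 0.75(4687) = 889 + 3515.25 = 4404.25

C = 4404.25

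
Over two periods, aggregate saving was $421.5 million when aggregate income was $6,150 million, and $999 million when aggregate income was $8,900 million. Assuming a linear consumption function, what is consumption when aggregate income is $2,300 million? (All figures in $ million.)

C = 2687

MPS = ΔS/ΔY = (999 − 421.5)/(8900 − 6150) = 577.5/2750 = 0.21
MPC = 1 − MPS = 0.79
Autonomous saving = 421.5 − 0.21(6150) = -870, so a = 870
C = 870 + 0.79(2300) = 870 + 1817 = 2687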